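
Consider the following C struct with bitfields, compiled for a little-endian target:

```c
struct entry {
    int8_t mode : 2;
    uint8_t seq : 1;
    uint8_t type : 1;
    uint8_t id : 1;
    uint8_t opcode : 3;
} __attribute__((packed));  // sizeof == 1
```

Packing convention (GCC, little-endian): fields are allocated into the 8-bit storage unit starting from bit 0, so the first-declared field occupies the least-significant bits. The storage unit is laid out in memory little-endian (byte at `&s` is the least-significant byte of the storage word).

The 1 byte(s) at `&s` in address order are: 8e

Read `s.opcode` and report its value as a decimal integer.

[0]=0x8e (little-endian) → word 0x8e
mode [0+:2] = (word>>0) & 0x3 = 2
seq [2+:1] = (word>>2) & 0x1 = 1
type [3+:1] = (word>>3) & 0x1 = 1
id [4+:1] = (word>>4) & 0x1 = 0
opcode [5+:3] = (word>>5) & 0x7 = 4  ←

4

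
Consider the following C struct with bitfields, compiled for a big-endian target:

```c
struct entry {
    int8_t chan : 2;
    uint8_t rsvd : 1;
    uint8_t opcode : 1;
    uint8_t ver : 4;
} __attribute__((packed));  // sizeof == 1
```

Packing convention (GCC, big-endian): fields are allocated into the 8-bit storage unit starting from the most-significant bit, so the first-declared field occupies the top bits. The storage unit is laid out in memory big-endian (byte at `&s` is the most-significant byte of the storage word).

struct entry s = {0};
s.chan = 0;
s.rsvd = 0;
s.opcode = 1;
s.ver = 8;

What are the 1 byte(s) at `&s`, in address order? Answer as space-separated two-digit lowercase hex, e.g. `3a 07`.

[6+:2] chan=0 & 0x3 = 0x0; word=0x00
[5+:1] rsvd=0 & 0x1 = 0x0; word=0x00
[4+:1] opcode=1 & 0x1 = 0x1; word=0x10
[0+:4] ver=8 & 0xf = 0x8; word=0x18
word = 0x18 → big-endian bytes:
  [0]=0x18

18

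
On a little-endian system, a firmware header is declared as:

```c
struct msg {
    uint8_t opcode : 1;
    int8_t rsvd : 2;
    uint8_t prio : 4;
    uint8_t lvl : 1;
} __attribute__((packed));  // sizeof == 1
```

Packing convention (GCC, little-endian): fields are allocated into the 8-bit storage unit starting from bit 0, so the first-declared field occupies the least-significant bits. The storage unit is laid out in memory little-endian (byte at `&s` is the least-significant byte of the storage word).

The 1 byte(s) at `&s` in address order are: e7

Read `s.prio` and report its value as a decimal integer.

[0]=0xe7 (little-endian) → word 0xe7
opcode:1 @ bit 0 → (0xe7>>0)&0x1 = 0x1
rsvd:2 @ bit 1 → (0xe7>>1)&0x3 = 0x3
prio:4 @ bit 3 → (0xe7>>3)&0xf = 0xc  ←
lvl:1 @ bit 7 → (0xe7>>7)&0x1 = 0x1

12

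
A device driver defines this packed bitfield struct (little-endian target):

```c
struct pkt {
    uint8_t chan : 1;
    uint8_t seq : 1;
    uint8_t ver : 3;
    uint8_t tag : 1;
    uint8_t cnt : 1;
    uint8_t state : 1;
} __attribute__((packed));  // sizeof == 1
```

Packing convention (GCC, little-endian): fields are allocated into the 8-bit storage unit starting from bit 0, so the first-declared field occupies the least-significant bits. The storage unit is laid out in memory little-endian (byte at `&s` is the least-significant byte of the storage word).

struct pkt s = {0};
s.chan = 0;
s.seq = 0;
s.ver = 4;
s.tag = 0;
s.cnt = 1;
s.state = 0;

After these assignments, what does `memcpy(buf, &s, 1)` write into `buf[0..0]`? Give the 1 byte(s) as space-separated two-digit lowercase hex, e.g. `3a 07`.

50

chan:1 = 0 → 0x0 << 0 → word 0x00
seq:1 = 0 → 0x0 << 1 → word 0x00
ver:3 = 4 → 0x4 << 2 → word 0x10
tag:1 = 0 → 0x0 << 5 → word 0x10
cnt:1 = 1 → 0x1 << 6 → word 0x50
state:1 = 0 → 0x0 << 7 → word 0x50
word = 0x50 → little-endian bytes:
  [0]=0x50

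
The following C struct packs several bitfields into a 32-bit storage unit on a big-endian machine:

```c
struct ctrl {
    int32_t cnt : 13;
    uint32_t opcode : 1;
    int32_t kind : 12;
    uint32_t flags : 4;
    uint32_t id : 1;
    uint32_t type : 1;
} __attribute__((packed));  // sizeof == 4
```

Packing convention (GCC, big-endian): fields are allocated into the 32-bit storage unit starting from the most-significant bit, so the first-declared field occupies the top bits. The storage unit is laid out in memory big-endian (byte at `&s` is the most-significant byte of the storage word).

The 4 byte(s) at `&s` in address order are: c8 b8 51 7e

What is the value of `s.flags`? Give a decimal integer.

15

[0]=0xc8 [1]=0xb8 [2]=0x51 [3]=0x7e (big-endian) → word 0xc8b8517e
cnt:13 @ bit 19 → (0xc8b8517e>>19)&0x1fff = 0x1917
opcode:1 @ bit 18 → (0xc8b8517e>>18)&0x1 = 0x0
kind:12 @ bit 6 → (0xc8b8517e>>6)&0xfff = 0x145
flags:4 @ bit 2 → (0xc8b8517e>>2)&0xf = 0xf  ←
id:1 @ bit 1 → (0xc8b8517e>>1)&0x1 = 0x1
type:1 @ bit 0 → (0xc8b8517e>>0)&0x1 = 0x0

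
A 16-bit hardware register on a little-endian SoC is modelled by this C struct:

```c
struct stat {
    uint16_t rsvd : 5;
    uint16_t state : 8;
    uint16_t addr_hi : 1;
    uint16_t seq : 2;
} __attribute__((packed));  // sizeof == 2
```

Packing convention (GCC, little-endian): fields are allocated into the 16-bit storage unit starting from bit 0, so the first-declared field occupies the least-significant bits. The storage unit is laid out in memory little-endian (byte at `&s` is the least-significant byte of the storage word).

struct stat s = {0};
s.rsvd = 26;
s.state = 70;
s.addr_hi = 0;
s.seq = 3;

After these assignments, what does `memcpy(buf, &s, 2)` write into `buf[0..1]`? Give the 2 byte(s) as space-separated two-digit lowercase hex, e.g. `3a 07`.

rsvd:5 = 26 → 0x1a << 0 → word 0x001a
state:8 = 70 → 0x46 << 5 → word 0x08da
addr_hi:1 = 0 → 0x0 << 13 → word 0x08da
seq:2 = 3 → 0x3 << 14 → word 0xc8da
word = 0xc8da → little-endian bytes:
  [0]=0xda  [1]=0xc8

da c8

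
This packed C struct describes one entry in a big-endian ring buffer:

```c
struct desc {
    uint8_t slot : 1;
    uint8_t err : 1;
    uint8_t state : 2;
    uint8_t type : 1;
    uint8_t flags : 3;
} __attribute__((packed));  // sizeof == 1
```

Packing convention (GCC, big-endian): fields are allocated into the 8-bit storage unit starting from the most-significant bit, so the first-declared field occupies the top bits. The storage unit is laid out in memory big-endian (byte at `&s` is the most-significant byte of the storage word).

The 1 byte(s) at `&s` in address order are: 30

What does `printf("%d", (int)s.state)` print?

3

[0]=0x30 (big-endian) → word 0x30
slot:1 @ bit 7 → (0x30>>7)&0x1 = 0x0
err:1 @ bit 6 → (0x30>>6)&0x1 = 0x0
state:2 @ bit 4 → (0x30>>4)&0x3 = 0x3  ←
type:1 @ bit 3 → (0x30>>3)&0x1 = 0x0
flags:3 @ bit 0 → (0x30>>0)&0x7 = 0x0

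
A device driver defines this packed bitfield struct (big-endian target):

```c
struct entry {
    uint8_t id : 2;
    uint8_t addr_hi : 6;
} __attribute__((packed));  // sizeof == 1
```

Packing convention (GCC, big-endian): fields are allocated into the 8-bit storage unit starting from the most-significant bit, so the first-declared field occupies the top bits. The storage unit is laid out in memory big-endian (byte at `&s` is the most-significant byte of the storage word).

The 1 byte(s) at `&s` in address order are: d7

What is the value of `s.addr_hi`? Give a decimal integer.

[0]=0xd7 (big-endian) → word 0xd7
id:2 @ bit 6 → (0xd7>>6)&0x3 = 0x3
addr_hi:6 @ bit 0 → (0xd7>>0)&0x3f = 0x17  ←

23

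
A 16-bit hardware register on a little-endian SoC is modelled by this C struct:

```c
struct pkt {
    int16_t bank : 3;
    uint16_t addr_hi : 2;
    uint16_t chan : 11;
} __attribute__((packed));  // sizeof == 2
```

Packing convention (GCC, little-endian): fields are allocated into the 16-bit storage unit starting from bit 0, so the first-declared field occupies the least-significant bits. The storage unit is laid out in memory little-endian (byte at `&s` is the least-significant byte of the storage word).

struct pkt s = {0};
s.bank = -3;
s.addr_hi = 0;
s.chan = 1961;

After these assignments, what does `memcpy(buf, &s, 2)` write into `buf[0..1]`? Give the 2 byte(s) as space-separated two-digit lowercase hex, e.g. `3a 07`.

bank (3b) val=-3 bits=0x5 at bit 0: 0x0005
addr_hi (2b) val=0 bits=0x0 at bit 3: 0x0005
chan (11b) val=1961 bits=0x7a9 at bit 5: 0xf525
word = 0xf525 → little-endian bytes:
  [0]=0x25  [1]=0xf5

25 f5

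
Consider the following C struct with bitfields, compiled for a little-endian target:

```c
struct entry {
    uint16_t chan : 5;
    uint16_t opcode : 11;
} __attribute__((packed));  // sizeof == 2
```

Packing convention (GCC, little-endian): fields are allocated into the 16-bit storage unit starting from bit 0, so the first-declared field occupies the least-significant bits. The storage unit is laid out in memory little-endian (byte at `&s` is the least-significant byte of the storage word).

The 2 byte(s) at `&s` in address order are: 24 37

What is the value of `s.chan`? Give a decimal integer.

4

[0]=0x24 [1]=0x37 (little-endian) → word 0x3724
chan:5 @ bit 0 → (0x3724>>0)&0x1f = 0x4  ←
opcode:11 @ bit 5 → (0x3724>>5)&0x7ff = 0x1b9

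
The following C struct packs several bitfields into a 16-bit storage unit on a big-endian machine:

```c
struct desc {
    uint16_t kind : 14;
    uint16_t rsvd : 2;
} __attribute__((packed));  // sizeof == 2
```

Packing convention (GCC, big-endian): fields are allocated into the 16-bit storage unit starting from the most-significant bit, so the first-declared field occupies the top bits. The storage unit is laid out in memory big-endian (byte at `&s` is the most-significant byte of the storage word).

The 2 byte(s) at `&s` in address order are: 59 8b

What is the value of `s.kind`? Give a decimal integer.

5730

[0]=0x59 [1]=0x8b (big-endian) → word 0x598b
kind:14 @ bit 2 → (0x598b>>2)&0x3fff = 0x1662  ←
rsvd:2 @ bit 0 → (0x598b>>0)&0x3 = 0x3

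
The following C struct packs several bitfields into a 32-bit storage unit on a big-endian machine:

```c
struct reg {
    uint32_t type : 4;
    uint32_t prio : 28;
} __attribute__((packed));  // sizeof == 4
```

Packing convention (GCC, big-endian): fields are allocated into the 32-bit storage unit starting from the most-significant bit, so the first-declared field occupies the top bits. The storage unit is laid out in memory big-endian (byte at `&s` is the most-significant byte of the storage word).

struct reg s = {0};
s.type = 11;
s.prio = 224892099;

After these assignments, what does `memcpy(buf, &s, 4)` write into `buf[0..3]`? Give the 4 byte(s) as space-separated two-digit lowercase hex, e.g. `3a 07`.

bd 67 94 c3

[28+:4] type=11 & 0xf = 0xb; word=0xb0000000
[0+:28] prio=224892099 & 0xfffffff = 0xd6794c3; word=0xbd6794c3
word = 0xbd6794c3 → big-endian bytes:
  [0]=0xbd  [1]=0x67  [2]=0x94  [3]=0xc3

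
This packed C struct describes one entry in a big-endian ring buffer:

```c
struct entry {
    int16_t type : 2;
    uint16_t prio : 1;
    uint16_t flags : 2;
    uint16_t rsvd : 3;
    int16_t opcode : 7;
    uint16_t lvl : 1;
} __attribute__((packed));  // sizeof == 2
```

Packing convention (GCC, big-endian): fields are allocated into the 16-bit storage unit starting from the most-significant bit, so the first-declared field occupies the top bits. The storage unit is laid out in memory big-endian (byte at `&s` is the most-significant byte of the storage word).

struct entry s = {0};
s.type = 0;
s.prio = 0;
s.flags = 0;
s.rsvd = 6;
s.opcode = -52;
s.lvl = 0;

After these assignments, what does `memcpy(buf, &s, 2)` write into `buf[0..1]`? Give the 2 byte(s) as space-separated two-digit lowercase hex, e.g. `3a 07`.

06 98

[14+:2] type=0 & 0x3 = 0x0; word=0x0000
[13+:1] prio=0 & 0x1 = 0x0; word=0x0000
[11+:2] flags=0 & 0x3 = 0x0; word=0x0000
[8+:3] rsvd=6 & 0x7 = 0x6; word=0x0600
[1+:7] opcode=-52 & 0x7f = 0x4c; word=0x0698
[0+:1] lvl=0 & 0x1 = 0x0; word=0x0698
word = 0x0698 → big-endian bytes:
  [0]=0x06  [1]=0x98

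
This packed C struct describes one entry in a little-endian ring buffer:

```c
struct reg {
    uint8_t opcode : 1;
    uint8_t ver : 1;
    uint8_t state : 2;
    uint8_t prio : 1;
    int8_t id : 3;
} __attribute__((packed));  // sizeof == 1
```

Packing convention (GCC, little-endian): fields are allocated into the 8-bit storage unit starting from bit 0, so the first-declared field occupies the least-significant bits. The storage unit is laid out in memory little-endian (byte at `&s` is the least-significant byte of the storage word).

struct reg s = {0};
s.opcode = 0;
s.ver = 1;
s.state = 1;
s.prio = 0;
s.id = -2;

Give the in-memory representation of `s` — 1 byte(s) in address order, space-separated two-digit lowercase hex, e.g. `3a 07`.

opcode (1b) val=0 bits=0x0 at bit 0: 0x00
ver (1b) val=1 bits=0x1 at bit 1: 0x02
state (2b) val=1 bits=0x1 at bit 2: 0x06
prio (1b) val=0 bits=0x0 at bit 4: 0x06
id (3b) val=-2 bits=0x6 at bit 5: 0xc6
word = 0xc6 → little-endian bytes:
  [0]=0xc6

c6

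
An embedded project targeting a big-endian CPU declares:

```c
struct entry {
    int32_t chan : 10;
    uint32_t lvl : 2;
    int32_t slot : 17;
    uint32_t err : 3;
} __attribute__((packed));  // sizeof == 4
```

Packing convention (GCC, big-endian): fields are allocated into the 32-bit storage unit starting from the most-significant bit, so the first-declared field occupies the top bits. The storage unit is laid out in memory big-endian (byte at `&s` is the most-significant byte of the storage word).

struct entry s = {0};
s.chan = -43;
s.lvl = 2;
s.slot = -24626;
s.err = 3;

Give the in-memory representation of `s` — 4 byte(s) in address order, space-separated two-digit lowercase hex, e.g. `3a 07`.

f5 6c fe 73

chan (10b) val=-43 bits=0x3d5 at bit 22: 0xf5400000
lvl (2b) val=2 bits=0x2 at bit 20: 0xf5600000
slot (17b) val=-24626 bits=0x19fce at bit 3: 0xf56cfe70
err (3b) val=3 bits=0x3 at bit 0: 0xf56cfe73
word = 0xf56cfe73 → big-endian bytes:
  [0]=0xf5  [1]=0x6c  [2]=0xfe  [3]=0x73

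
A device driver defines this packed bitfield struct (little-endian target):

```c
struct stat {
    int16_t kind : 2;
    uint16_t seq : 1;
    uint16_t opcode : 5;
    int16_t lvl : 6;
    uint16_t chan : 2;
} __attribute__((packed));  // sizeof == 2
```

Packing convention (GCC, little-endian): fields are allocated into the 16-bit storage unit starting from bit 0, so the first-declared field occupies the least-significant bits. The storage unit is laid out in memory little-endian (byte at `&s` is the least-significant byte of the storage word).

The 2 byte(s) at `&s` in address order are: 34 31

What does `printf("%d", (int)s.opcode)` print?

6

[0]=0x34 [1]=0x31 (little-endian) → word 0x3134
kind:2 @ bit 0 → (0x3134>>0)&0x3 = 0x0
seq:1 @ bit 2 → (0x3134>>2)&0x1 = 0x1
opcode:5 @ bit 3 → (0x3134>>3)&0x1f = 0x6  ←
lvl:6 @ bit 8 → (0x3134>>8)&0x3f = 0x31
chan:2 @ bit 14 → (0x3134>>14)&0x3 = 0x0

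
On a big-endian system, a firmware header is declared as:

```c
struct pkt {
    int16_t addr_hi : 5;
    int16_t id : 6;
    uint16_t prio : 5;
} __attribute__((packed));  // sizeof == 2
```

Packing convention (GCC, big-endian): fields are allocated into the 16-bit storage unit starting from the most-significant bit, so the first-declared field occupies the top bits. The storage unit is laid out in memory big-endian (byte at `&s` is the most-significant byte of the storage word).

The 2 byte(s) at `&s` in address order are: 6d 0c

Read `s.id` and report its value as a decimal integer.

[0]=0x6d [1]=0x0c (big-endian) → word 0x6d0c
addr_hi:5 @ bit 11 → (0x6d0c>>11)&0x1f = 0xd
id:6 @ bit 5 → (0x6d0c>>5)&0x3f = 0x28  ←
prio:5 @ bit 0 → (0x6d0c>>0)&0x1f = 0xc
id signed 6b, MSB=1: 40 - 64 = -24

-24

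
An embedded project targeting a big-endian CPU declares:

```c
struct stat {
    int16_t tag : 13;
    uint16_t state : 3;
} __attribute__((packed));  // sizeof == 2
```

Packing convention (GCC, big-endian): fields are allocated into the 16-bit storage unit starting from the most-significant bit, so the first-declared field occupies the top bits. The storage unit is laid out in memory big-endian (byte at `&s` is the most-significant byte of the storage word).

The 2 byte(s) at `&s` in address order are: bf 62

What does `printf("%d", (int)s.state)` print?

[0]=0xbf [1]=0x62 (big-endian) → word 0xbf62
tag:13 @ bit 3 → (0xbf62>>3)&0x1fff = 0x17ec
state:3 @ bit 0 → (0xbf62>>0)&0x7 = 0x2  ←

2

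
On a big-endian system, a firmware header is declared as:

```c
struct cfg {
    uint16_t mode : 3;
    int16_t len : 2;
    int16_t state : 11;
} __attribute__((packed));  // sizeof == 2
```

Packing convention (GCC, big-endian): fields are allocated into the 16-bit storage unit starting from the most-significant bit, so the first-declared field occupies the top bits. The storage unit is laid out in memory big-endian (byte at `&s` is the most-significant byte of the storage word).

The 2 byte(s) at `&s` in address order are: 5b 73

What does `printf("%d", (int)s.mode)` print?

2

[0]=0x5b [1]=0x73 (big-endian) → word 0x5b73
mode [13+:3] = (word>>13) & 0x7 = 2  ←
len [11+:2] = (word>>11) & 0x3 = 3
state [0+:11] = (word>>0) & 0x7ff = 883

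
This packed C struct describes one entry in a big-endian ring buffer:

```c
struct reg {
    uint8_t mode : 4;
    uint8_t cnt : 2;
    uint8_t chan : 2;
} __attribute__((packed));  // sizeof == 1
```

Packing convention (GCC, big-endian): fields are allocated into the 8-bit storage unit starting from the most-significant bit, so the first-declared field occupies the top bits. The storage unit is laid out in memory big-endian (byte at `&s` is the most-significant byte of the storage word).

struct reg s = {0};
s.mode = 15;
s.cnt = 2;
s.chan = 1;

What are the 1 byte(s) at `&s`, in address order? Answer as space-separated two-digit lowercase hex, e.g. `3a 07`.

f9

mode:4 = 15 → 0xf << 4 → word 0xf0
cnt:2 = 2 → 0x2 << 2 → word 0xf8
chan:2 = 1 → 0x1 << 0 → word 0xf9
word = 0xf9 → big-endian bytes:
  [0]=0xf9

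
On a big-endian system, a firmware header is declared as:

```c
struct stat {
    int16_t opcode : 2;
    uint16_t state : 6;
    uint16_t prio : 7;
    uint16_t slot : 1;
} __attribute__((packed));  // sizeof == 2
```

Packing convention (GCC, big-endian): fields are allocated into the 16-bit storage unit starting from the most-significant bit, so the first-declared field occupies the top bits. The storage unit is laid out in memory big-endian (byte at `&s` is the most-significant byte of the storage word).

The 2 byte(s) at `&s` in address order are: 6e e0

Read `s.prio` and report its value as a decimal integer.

112

[0]=0x6e [1]=0xe0 (big-endian) → word 0x6ee0
opcode:2 @ bit 14 → (0x6ee0>>14)&0x3 = 0x1
state:6 @ bit 8 → (0x6ee0>>8)&0x3f = 0x2e
prio:7 @ bit 1 → (0x6ee0>>1)&0x7f = 0x70  ←
slot:1 @ bit 0 → (0x6ee0>>0)&0x1 = 0x0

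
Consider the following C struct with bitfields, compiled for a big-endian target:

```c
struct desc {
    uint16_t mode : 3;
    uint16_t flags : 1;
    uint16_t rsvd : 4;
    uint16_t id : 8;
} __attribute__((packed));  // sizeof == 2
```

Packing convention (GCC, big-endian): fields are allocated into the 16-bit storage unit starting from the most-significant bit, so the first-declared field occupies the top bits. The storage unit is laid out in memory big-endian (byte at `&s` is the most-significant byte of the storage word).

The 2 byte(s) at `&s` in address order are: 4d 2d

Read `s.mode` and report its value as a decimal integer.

2

[0]=0x4d [1]=0x2d (big-endian) → word 0x4d2d
mode [13+:3] = (word>>13) & 0x7 = 2  ←
flags [12+:1] = (word>>12) & 0x1 = 0
rsvd [8+:4] = (word>>8) & 0xf = 13
id [0+:8] = (word>>0) & 0xff = 45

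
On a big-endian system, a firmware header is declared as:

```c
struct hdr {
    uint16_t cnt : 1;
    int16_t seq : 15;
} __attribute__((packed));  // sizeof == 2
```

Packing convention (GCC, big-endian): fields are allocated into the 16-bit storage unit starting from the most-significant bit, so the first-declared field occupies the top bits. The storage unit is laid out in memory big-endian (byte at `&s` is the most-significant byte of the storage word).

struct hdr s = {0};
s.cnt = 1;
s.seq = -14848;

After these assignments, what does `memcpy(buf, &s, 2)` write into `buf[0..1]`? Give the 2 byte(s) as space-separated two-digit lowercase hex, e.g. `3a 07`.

c6 00

[15+:1] cnt=1 & 0x1 = 0x1; word=0x8000
[0+:15] seq=-14848 & 0x7fff = 0x4600; word=0xc600
word = 0xc600 → big-endian bytes:
  [0]=0xc6  [1]=0x00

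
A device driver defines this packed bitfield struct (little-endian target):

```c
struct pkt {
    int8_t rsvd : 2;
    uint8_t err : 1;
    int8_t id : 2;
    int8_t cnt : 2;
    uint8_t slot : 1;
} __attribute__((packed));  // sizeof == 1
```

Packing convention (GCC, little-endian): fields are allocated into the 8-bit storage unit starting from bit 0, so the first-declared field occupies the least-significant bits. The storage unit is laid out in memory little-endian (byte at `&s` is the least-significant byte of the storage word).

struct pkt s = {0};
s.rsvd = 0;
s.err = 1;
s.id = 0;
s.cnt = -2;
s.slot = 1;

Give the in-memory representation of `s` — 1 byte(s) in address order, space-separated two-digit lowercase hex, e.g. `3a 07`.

c4

rsvd (2b) val=0 bits=0x0 at bit 0: 0x00
err (1b) val=1 bits=0x1 at bit 2: 0x04
id (2b) val=0 bits=0x0 at bit 3: 0x04
cnt (2b) val=-2 bits=0x2 at bit 5: 0x44
slot (1b) val=1 bits=0x1 at bit 7: 0xc4
word = 0xc4 → little-endian bytes:
  [0]=0xc4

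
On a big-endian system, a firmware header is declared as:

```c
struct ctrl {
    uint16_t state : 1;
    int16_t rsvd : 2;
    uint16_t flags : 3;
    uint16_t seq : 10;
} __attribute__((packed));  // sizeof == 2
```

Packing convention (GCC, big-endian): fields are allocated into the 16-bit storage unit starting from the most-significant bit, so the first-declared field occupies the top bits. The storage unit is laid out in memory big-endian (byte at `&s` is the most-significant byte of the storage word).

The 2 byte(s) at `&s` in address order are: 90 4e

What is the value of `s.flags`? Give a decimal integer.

4

[0]=0x90 [1]=0x4e (big-endian) → word 0x904e
state:1 @ bit 15 → (0x904e>>15)&0x1 = 0x1
rsvd:2 @ bit 13 → (0x904e>>13)&0x3 = 0x0
flags:3 @ bit 10 → (0x904e>>10)&0x7 = 0x4  ←
seq:10 @ bit 0 → (0x904e>>0)&0x3ff = 0x4e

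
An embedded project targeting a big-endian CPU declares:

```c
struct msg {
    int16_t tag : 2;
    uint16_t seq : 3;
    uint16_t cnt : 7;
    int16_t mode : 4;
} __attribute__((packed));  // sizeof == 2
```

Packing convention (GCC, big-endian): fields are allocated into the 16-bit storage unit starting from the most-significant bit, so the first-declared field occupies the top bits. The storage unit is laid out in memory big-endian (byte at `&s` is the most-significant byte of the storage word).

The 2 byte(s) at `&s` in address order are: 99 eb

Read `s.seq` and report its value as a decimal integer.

3

[0]=0x99 [1]=0xeb (big-endian) → word 0x99eb
tag:2 @ bit 14 → (0x99eb>>14)&0x3 = 0x2
seq:3 @ bit 11 → (0x99eb>>11)&0x7 = 0x3  ←
cnt:7 @ bit 4 → (0x99eb>>4)&0x7f = 0x1e
mode:4 @ bit 0 → (0x99eb>>0)&0xf = 0xb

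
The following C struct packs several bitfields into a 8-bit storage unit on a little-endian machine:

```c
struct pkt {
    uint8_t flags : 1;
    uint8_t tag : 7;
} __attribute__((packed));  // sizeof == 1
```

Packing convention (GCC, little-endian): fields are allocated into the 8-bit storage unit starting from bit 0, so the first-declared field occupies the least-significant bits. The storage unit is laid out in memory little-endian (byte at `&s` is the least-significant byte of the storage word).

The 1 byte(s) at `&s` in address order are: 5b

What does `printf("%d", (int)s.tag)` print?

45

[0]=0x5b (little-endian) → word 0x5b
flags:1 @ bit 0 → (0x5b>>0)&0x1 = 0x1
tag:7 @ bit 1 → (0x5b>>1)&0x7f = 0x2d  ←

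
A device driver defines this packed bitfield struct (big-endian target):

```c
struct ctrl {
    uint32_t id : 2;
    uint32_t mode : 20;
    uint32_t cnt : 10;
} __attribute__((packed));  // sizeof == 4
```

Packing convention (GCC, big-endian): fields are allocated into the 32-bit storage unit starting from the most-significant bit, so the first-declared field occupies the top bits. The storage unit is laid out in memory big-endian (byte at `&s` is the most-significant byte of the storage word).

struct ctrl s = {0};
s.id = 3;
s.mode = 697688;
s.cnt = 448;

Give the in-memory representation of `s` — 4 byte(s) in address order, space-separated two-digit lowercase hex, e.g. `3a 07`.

ea 95 61 c0

[30+:2] id=3 & 0x3 = 0x3; word=0xc0000000
[10+:20] mode=697688 & 0xfffff = 0xaa558; word=0xea956000
[0+:10] cnt=448 & 0x3ff = 0x1c0; word=0xea9561c0
word = 0xea9561c0 → big-endian bytes:
  [0]=0xea  [1]=0x95  [2]=0x61  [3]=0xc0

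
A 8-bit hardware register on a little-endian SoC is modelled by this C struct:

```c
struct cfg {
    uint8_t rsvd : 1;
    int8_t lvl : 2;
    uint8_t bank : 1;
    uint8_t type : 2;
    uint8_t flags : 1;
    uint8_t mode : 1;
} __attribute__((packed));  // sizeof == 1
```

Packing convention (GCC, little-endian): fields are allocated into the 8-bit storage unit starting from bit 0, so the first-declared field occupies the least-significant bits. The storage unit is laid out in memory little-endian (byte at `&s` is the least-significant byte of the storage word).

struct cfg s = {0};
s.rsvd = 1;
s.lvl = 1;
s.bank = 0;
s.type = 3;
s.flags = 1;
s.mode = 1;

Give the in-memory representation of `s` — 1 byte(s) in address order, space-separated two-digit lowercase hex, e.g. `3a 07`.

f3

rsvd (1b) val=1 bits=0x1 at bit 0: 0x01
lvl (2b) val=1 bits=0x1 at bit 1: 0x03
bank (1b) val=0 bits=0x0 at bit 3: 0x03
type (2b) val=3 bits=0x3 at bit 4: 0x33
flags (1b) val=1 bits=0x1 at bit 6: 0x73
mode (1b) val=1 bits=0x1 at bit 7: 0xf3
word = 0xf3 → little-endian bytes:
  [0]=0xf3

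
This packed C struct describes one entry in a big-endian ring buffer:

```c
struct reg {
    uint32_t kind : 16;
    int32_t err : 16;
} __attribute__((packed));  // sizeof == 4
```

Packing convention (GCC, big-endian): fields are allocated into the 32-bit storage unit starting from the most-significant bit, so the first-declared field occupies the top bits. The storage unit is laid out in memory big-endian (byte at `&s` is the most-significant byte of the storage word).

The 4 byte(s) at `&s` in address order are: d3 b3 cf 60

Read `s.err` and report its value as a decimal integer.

-12448

[0]=0xd3 [1]=0xb3 [2]=0xcf [3]=0x60 (big-endian) → word 0xd3b3cf60
kind:16 @ bit 16 → (0xd3b3cf60>>16)&0xffff = 0xd3b3
err:16 @ bit 0 → (0xd3b3cf60>>0)&0xffff = 0xcf60  ←
err signed 16b, MSB=1: 53088 - 65536 = -12448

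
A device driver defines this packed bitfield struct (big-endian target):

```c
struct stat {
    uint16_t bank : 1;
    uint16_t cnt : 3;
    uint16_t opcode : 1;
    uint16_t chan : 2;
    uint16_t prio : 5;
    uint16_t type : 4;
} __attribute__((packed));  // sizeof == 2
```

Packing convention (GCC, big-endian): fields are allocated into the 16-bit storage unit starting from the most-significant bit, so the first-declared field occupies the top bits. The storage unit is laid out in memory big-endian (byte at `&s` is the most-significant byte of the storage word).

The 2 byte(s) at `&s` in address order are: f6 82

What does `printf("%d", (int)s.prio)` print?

[0]=0xf6 [1]=0x82 (big-endian) → word 0xf682
bank [15+:1] = (word>>15) & 0x1 = 1
cnt [12+:3] = (word>>12) & 0x7 = 7
opcode [11+:1] = (word>>11) & 0x1 = 0
chan [9+:2] = (word>>9) & 0x3 = 3
prio [4+:5] = (word>>4) & 0x1f = 8  ←
type [0+:4] = (word>>0) & 0xf = 2

8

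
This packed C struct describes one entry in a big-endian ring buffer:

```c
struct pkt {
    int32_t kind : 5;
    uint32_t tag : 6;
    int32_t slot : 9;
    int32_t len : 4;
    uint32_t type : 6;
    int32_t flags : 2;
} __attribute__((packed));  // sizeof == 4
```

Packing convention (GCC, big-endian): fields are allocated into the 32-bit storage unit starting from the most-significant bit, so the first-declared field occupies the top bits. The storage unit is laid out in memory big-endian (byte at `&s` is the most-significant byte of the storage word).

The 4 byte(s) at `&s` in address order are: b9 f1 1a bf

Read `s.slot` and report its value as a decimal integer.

[0]=0xb9 [1]=0xf1 [2]=0x1a [3]=0xbf (big-endian) → word 0xb9f11abf
kind:5 @ bit 27 → (0xb9f11abf>>27)&0x1f = 0x17
tag:6 @ bit 21 → (0xb9f11abf>>21)&0x3f = 0xf
slot:9 @ bit 12 → (0xb9f11abf>>12)&0x1ff = 0x111  ←
len:4 @ bit 8 → (0xb9f11abf>>8)&0xf = 0xa
type:6 @ bit 2 → (0xb9f11abf>>2)&0x3f = 0x2f
flags:2 @ bit 0 → (0xb9f11abf>>0)&0x3 = 0x3
slot signed 9b, MSB=1: 273 - 512 = -239

-239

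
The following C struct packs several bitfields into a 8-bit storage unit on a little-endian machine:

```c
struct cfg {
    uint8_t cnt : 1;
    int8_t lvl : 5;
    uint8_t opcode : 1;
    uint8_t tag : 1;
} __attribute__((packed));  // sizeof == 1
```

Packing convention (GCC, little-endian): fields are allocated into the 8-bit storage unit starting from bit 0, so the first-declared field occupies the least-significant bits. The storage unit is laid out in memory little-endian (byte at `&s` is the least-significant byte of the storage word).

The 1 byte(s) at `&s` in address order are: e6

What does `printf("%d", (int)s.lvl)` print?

-13

[0]=0xe6 (little-endian) → word 0xe6
cnt:1 @ bit 0 → (0xe6>>0)&0x1 = 0x0
lvl:5 @ bit 1 → (0xe6>>1)&0x1f = 0x13  ←
opcode:1 @ bit 6 → (0xe6>>6)&0x1 = 0x1
tag:1 @ bit 7 → (0xe6>>7)&0x1 = 0x1
lvl signed 5b, MSB=1: 19 - 32 = -13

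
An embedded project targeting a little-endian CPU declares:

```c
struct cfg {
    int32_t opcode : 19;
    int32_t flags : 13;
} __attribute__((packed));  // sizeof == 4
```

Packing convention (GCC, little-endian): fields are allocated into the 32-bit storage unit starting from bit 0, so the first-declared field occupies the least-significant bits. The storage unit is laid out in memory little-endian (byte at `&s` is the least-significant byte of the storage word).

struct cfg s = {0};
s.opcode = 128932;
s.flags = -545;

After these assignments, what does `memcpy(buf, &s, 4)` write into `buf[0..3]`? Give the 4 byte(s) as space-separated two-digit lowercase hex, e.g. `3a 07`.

a4 f7 f9 ee

[0+:19] opcode=128932 & 0x7ffff = 0x1f7a4; word=0x0001f7a4
[19+:13] flags=-545 & 0x1fff = 0x1ddf; word=0xeef9f7a4
word = 0xeef9f7a4 → little-endian bytes:
  [0]=0xa4  [1]=0xf7  [2]=0xf9  [3]=0xee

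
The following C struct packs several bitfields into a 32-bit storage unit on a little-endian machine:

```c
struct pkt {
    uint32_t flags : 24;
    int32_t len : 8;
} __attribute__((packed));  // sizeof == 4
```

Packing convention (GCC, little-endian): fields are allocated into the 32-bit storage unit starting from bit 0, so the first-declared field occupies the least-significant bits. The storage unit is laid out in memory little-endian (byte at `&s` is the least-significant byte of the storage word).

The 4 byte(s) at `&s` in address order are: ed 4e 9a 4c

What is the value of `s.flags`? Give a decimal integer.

10112749

[0]=0xed [1]=0x4e [2]=0x9a [3]=0x4c (little-endian) → word 0x4c9a4eed
flags:24 @ bit 0 → (0x4c9a4eed>>0)&0xffffff = 0x9a4eed  ←
len:8 @ bit 24 → (0x4c9a4eed>>24)&0xff = 0x4c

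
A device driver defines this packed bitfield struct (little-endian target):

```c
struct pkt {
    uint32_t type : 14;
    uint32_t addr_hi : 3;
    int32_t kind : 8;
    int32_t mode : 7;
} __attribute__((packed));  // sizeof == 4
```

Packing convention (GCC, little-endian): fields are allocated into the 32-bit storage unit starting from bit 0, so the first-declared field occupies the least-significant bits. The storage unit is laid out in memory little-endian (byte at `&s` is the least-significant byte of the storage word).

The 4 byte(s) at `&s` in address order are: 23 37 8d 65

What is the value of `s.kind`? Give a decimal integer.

-58

[0]=0x23 [1]=0x37 [2]=0x8d [3]=0x65 (little-endian) → word 0x658d3723
type [0+:14] = (word>>0) & 0x3fff = 14115
addr_hi [14+:3] = (word>>14) & 0x7 = 4
kind [17+:8] = (word>>17) & 0xff = 198  ←
mode [25+:7] = (word>>25) & 0x7f = 50
kind signed 8b, MSB=1: 198 - 256 = -58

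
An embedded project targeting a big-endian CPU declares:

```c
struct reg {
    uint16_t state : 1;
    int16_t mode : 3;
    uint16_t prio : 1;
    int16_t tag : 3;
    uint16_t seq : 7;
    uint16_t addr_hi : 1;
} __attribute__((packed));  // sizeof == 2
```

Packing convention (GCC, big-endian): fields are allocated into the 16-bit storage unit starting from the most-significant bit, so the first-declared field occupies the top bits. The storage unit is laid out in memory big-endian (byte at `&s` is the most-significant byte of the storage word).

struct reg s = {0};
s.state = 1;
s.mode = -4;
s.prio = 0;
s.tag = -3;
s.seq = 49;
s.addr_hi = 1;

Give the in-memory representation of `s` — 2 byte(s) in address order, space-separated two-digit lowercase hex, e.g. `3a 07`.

[15+:1] state=1 & 0x1 = 0x1; word=0x8000
[12+:3] mode=-4 & 0x7 = 0x4; word=0xc000
[11+:1] prio=0 & 0x1 = 0x0; word=0xc000
[8+:3] tag=-3 & 0x7 = 0x5; word=0xc500
[1+:7] seq=49 & 0x7f = 0x31; word=0xc562
[0+:1] addr_hi=1 & 0x1 = 0x1; word=0xc563
word = 0xc563 → big-endian bytes:
  [0]=0xc5  [1]=0x63

c5 63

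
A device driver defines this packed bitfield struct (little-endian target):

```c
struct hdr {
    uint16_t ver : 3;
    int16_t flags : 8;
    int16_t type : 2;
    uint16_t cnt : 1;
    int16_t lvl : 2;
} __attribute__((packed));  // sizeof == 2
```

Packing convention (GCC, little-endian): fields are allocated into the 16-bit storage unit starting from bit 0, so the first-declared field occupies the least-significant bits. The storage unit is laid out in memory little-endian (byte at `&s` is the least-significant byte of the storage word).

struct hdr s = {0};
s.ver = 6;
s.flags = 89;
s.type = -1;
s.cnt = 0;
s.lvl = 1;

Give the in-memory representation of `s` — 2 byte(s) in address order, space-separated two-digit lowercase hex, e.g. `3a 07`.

[0+:3] ver=6 & 0x7 = 0x6; word=0x0006
[3+:8] flags=89 & 0xff = 0x59; word=0x02ce
[11+:2] type=-1 & 0x3 = 0x3; word=0x1ace
[13+:1] cnt=0 & 0x1 = 0x0; word=0x1ace
[14+:2] lvl=1 & 0x3 = 0x1; word=0x5ace
word = 0x5ace → little-endian bytes:
  [0]=0xce  [1]=0x5a

ce 5a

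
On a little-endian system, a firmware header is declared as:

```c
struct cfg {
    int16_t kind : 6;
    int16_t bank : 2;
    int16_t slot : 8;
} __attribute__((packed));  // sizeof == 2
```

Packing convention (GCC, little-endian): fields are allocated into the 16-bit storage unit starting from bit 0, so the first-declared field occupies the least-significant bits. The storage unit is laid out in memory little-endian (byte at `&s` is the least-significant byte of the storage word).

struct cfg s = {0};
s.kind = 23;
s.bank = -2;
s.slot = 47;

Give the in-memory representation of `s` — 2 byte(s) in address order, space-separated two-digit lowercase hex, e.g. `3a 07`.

kind:6 = 23 → 0x17 << 0 → word 0x0017
bank:2 = -2 → 0x2 << 6 → word 0x0097
slot:8 = 47 → 0x2f << 8 → word 0x2f97
word = 0x2f97 → little-endian bytes:
  [0]=0x97  [1]=0x2f

97 2f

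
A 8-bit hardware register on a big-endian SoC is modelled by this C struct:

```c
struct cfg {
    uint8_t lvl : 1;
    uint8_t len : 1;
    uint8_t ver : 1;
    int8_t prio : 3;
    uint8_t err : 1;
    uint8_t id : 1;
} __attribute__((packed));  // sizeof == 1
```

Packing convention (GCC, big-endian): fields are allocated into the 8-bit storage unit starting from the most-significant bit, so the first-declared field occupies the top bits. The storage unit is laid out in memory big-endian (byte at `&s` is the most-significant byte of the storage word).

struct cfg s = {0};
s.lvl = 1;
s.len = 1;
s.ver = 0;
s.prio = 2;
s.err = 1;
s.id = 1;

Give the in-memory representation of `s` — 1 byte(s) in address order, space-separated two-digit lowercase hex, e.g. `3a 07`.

lvl (1b) val=1 bits=0x1 at bit 7: 0x80
len (1b) val=1 bits=0x1 at bit 6: 0xc0
ver (1b) val=0 bits=0x0 at bit 5: 0xc0
prio (3b) val=2 bits=0x2 at bit 2: 0xc8
err (1b) val=1 bits=0x1 at bit 1: 0xca
id (1b) val=1 bits=0x1 at bit 0: 0xcb
word = 0xcb → big-endian bytes:
  [0]=0xcb

cb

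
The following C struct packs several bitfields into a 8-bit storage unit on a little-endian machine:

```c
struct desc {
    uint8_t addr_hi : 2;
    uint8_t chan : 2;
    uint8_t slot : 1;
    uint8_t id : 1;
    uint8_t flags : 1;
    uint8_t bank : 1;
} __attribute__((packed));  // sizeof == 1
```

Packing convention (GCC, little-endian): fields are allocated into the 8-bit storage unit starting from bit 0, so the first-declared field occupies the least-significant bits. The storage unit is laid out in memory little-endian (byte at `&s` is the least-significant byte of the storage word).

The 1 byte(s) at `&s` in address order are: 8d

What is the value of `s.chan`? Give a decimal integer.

[0]=0x8d (little-endian) → word 0x8d
addr_hi [0+:2] = (word>>0) & 0x3 = 1
chan [2+:2] = (word>>2) & 0x3 = 3  ←
slot [4+:1] = (word>>4) & 0x1 = 0
id [5+:1] = (word>>5) & 0x1 = 0
flags [6+:1] = (word>>6) & 0x1 = 0
bank [7+:1] = (word>>7) & 0x1 = 1

3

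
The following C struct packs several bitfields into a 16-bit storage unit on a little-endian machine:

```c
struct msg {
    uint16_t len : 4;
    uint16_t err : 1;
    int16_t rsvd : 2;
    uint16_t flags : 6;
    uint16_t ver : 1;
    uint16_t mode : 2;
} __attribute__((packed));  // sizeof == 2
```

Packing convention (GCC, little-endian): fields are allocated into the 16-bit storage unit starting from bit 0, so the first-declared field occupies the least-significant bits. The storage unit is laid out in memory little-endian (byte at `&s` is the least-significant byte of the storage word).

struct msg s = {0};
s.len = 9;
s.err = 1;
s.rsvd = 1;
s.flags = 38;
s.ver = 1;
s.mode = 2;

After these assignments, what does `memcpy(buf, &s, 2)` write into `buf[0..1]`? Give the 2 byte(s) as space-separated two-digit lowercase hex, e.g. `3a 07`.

len:4 = 9 → 0x9 << 0 → word 0x0009
err:1 = 1 → 0x1 << 4 → word 0x0019
rsvd:2 = 1 → 0x1 << 5 → word 0x0039
flags:6 = 38 → 0x26 << 7 → word 0x1339
ver:1 = 1 → 0x1 << 13 → word 0x3339
mode:2 = 2 → 0x2 << 14 → word 0xb339
word = 0xb339 → little-endian bytes:
  [0]=0x39  [1]=0xb3

39 b3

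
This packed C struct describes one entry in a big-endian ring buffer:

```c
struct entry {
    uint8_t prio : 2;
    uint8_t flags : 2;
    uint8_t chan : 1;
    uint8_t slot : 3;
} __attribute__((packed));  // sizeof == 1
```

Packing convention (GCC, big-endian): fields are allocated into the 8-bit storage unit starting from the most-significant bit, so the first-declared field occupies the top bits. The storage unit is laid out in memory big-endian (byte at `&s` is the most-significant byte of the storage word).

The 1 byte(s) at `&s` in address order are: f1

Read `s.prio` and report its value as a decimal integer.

3

[0]=0xf1 (big-endian) → word 0xf1
prio [6+:2] = (word>>6) & 0x3 = 3  ←
flags [4+:2] = (word>>4) & 0x3 = 3
chan [3+:1] = (word>>3) & 0x1 = 0
slot [0+:3] = (word>>0) & 0x7 = 1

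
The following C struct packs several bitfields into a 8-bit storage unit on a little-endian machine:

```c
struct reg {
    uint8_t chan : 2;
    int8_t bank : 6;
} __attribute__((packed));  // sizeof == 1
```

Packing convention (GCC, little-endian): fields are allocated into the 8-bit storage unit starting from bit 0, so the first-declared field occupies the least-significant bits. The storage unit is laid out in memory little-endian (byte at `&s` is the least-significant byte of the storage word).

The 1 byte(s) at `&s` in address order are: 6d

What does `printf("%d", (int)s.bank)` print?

27

[0]=0x6d (little-endian) → word 0x6d
chan:2 @ bit 0 → (0x6d>>0)&0x3 = 0x1
bank:6 @ bit 2 → (0x6d>>2)&0x3f = 0x1b  ←
bank signed 6b, MSB=0: value = 27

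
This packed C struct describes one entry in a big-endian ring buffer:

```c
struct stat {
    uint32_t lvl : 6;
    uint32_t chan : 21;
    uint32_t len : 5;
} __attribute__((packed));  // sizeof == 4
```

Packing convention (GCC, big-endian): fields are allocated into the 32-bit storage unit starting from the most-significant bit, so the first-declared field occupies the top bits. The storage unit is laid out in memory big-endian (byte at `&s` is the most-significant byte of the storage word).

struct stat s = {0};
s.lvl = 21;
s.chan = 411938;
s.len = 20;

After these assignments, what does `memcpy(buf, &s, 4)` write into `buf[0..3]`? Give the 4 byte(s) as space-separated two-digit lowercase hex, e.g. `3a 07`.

lvl (6b) val=21 bits=0x15 at bit 26: 0x54000000
chan (21b) val=411938 bits=0x64922 at bit 5: 0x54c92440
len (5b) val=20 bits=0x14 at bit 0: 0x54c92454
word = 0x54c92454 → big-endian bytes:
  [0]=0x54  [1]=0xc9  [2]=0x24  [3]=0x54

54 c9 24 54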